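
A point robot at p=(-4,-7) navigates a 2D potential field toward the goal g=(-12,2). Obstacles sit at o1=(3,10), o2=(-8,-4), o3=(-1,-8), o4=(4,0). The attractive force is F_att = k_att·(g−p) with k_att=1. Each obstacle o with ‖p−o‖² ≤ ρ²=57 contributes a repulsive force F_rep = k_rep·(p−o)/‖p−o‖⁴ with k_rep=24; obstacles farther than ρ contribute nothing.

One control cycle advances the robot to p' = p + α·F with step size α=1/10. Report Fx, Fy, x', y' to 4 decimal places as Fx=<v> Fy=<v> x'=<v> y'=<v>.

Fx=-8.5664 Fy=9.1248 x'=-4.8566 y'=-6.0875

F_att = 1·(g−p) = 1·(-8,9) = (-8.0000,9.0000)
o1: d²=338 > ρ²=57 → inactive
o2: d²=25 ≤ ρ²=57; F_rep = 24·(4,-3)/25² = (0.1536,-0.1152)
o3: d²=10 ≤ ρ²=57; F_rep = 24·(-3,1)/10² = (-0.7200,0.2400)
o4: d²=113 > ρ²=57 → inactive
F = F_att + ΣF_rep = (-8.5664,9.1248)
p' = p + 1/10·F = (-4.8566,-6.0875)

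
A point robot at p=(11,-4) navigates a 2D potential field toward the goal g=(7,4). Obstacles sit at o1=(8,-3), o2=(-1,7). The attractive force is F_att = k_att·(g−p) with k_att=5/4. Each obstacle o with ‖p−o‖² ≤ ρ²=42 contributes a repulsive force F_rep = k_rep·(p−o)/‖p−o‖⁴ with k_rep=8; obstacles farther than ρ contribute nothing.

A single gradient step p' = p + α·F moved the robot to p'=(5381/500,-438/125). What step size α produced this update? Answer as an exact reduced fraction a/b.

F_att = 5/4·(g−p) = 5/4·(-4,8) = (-5.0000,10.0000)
o1: d²=10 ≤ ρ²=42; F_rep = 8·(3,-1)/10² = (0.2400,-0.0800)
o2: d²=265 > ρ²=42 → inactive
F = F_att + ΣF_rep = (-4.7600,9.9200)
Δp = p'−p = (-0.2380,0.4960); α = Δx/Fx = (-119/500) / (-119/25) = 1/20
check: Δy/Fy = (62/125) / (248/25) = 1/20 ✓

α = 1/20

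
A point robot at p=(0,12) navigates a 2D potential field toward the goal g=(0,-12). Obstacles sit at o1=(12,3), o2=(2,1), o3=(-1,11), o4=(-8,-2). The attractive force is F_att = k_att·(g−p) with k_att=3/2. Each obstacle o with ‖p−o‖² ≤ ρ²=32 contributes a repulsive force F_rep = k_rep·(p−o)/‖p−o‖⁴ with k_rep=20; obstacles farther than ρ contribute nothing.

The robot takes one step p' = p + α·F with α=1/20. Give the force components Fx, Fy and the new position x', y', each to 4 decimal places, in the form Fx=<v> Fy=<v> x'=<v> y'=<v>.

F_att = 3/2·(g−p) = 3/2·(0,-24) = (0.0000,-36.0000)
o1: d²=225 > ρ²=32 → inactive
o2: d²=125 > ρ²=32 → inactive
o3: d²=2 ≤ ρ²=32; F_rep = 20·(1,1)/2² = (5.0000,5.0000)
o4: d²=260 > ρ²=32 → inactive
F = F_att + ΣF_rep = (5.0000,-31.0000)
p' = p + 1/20·F = (0.2500,10.4500)

Fx=5.0000 Fy=-31.0000 x'=0.2500 y'=10.4500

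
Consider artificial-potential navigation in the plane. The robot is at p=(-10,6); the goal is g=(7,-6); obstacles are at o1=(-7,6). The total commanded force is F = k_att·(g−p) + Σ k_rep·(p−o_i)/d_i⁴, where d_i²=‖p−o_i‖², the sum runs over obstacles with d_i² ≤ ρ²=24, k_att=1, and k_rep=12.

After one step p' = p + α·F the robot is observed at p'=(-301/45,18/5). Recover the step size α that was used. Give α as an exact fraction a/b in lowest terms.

α = 1/5

F_att = 1·(g−p) = 1·(17,-12) = (17.0000,-12.0000)
o1: d²=9 ≤ ρ²=24; F_rep = 12·(-3,0)/9² = (-0.4444,0.0000)
F = F_att + ΣF_rep = (16.5556,-12.0000)
Δp = p'−p = (3.3111,-2.4000); α = Δx/Fx = (149/45) / (149/9) = 1/5
check: Δy/Fy = (-12/5) / (-12) = 1/5 ✓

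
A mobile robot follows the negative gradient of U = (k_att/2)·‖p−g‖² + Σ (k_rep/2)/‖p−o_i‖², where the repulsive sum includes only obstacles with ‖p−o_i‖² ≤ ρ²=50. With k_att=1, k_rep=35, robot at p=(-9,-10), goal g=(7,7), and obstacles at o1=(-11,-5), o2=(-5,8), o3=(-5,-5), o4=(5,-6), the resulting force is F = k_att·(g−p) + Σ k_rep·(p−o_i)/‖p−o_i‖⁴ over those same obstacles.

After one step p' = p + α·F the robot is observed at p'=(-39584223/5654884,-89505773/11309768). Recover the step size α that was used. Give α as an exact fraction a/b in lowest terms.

α = 1/8

F_att = 1·(g−p) = 1·(16,17) = (16.0000,17.0000)
o1: d²=29 ≤ ρ²=50; F_rep = 35·(2,-5)/29² = (0.0832,-0.2081)
o2: d²=340 > ρ²=50 → inactive
o3: d²=41 ≤ ρ²=50; F_rep = 35·(-4,-5)/41² = (-0.0833,-0.1041)
o4: d²=212 > ρ²=50 → inactive
F = F_att + ΣF_rep = (16.0000,16.6878)
Δp = p'−p = (2.0000,2.0860); α = Δx/Fx = (11309733/5654884) / (22619466/1413721) = 1/8
check: Δy/Fy = (23591907/11309768) / (23591907/1413721) = 1/8 ✓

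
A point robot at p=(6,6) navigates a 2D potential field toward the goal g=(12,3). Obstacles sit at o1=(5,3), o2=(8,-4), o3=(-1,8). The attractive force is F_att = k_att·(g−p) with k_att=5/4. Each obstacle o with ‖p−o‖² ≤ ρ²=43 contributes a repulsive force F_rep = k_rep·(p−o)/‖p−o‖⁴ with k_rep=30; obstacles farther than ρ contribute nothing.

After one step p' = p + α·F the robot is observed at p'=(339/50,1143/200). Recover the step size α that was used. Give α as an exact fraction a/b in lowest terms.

α = 1/10

F_att = 5/4·(g−p) = 5/4·(6,-3) = (7.5000,-3.7500)
o1: d²=10 ≤ ρ²=43; F_rep = 30·(1,3)/10² = (0.3000,0.9000)
o2: d²=104 > ρ²=43 → inactive
o3: d²=53 > ρ²=43 → inactive
F = F_att + ΣF_rep = (7.8000,-2.8500)
Δp = p'−p = (0.7800,-0.2850); α = Δx/Fx = (39/50) / (39/5) = 1/10
check: Δy/Fy = (-57/200) / (-57/20) = 1/10 ✓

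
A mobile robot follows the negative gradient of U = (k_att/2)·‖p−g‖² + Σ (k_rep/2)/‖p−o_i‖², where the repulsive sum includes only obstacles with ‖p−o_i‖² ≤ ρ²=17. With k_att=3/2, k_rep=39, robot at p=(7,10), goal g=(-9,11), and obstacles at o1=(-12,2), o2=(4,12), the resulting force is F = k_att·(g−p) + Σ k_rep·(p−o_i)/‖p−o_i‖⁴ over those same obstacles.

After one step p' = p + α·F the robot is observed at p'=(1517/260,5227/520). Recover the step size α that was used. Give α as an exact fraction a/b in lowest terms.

α = 1/20

F_att = 3/2·(g−p) = 3/2·(-16,1) = (-24.0000,1.5000)
o1: d²=425 > ρ²=17 → inactive
o2: d²=13 ≤ ρ²=17; F_rep = 39·(3,-2)/13² = (0.6923,-0.4615)
F = F_att + ΣF_rep = (-23.3077,1.0385)
Δp = p'−p = (-1.1654,0.0519); α = Δx/Fx = (-303/260) / (-303/13) = 1/20
check: Δy/Fy = (27/520) / (27/26) = 1/20 ✓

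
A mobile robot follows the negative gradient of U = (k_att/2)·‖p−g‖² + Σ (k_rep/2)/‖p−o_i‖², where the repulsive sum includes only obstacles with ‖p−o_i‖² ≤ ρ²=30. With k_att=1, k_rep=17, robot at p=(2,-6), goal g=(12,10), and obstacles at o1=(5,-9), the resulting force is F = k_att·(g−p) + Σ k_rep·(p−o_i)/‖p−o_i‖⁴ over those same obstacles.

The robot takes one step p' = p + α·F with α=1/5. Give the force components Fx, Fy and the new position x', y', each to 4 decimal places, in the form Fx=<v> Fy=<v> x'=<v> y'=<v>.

Fx=9.8426 Fy=16.1574 x'=3.9685 y'=-2.7685

F_att = 1·(g−p) = 1·(10,16) = (10.0000,16.0000)
o1: d²=18 ≤ ρ²=30; F_rep = 17·(-3,3)/18² = (-0.1574,0.1574)
F = F_att + ΣF_rep = (9.8426,16.1574)
p' = p + 1/5·F = (3.9685,-2.7685)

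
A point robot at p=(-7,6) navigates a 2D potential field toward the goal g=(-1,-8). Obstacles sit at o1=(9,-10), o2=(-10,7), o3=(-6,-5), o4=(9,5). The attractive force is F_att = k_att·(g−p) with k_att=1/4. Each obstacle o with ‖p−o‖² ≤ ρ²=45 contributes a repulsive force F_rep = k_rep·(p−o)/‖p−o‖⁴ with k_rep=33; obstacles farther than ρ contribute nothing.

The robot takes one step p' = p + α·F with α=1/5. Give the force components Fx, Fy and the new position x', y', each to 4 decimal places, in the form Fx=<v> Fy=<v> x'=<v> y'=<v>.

F_att = 1/4·(g−p) = 1/4·(6,-14) = (1.5000,-3.5000)
o1: d²=512 > ρ²=45 → inactive
o2: d²=10 ≤ ρ²=45; F_rep = 33·(3,-1)/10² = (0.9900,-0.3300)
o3: d²=122 > ρ²=45 → inactive
o4: d²=257 > ρ²=45 → inactive
F = F_att + ΣF_rep = (2.4900,-3.8300)
p' = p + 1/5·F = (-6.5020,5.2340)

Fx=2.4900 Fy=-3.8300 x'=-6.5020 y'=5.2340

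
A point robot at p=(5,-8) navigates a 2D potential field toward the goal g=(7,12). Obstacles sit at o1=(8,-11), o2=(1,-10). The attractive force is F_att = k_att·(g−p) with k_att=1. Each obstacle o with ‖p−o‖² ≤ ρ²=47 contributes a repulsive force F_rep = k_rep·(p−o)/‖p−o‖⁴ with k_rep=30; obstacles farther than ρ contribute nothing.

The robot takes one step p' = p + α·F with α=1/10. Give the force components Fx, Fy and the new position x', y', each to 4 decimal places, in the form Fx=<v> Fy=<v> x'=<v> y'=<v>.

Fx=2.0222 Fy=20.4278 x'=5.2022 y'=-5.9572

F_att = 1·(g−p) = 1·(2,20) = (2.0000,20.0000)
o1: d²=18 ≤ ρ²=47; F_rep = 30·(-3,3)/18² = (-0.2778,0.2778)
o2: d²=20 ≤ ρ²=47; F_rep = 30·(4,2)/20² = (0.3000,0.1500)
F = F_att + ΣF_rep = (2.0222,20.4278)
p' = p + 1/10·F = (5.2022,-5.9572)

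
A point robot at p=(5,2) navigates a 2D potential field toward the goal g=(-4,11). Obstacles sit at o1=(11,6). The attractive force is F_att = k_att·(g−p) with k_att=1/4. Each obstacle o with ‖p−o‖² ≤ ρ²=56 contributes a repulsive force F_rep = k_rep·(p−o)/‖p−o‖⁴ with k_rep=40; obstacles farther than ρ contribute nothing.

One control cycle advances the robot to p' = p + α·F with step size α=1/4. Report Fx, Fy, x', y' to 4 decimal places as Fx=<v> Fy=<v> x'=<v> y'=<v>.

Fx=-2.3388 Fy=2.1908 x'=4.4153 y'=2.5477

F_att = 1/4·(g−p) = 1/4·(-9,9) = (-2.2500,2.2500)
o1: d²=52 ≤ ρ²=56; F_rep = 40·(-6,-4)/52² = (-0.0888,-0.0592)
F = F_att + ΣF_rep = (-2.3388,2.1908)
p' = p + 1/4·F = (4.4153,2.5477)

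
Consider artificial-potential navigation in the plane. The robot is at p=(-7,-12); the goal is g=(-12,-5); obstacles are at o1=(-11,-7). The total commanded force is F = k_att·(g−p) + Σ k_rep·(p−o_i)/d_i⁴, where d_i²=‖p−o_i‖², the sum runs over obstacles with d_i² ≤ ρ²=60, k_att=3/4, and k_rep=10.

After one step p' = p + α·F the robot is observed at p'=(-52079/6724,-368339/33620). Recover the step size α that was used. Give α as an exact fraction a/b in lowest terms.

α = 1/5

F_att = 3/4·(g−p) = 3/4·(-5,7) = (-3.7500,5.2500)
o1: d²=41 ≤ ρ²=60; F_rep = 10·(4,-5)/41² = (0.0238,-0.0297)
F = F_att + ΣF_rep = (-3.7262,5.2203)
Δp = p'−p = (-0.7452,1.0441); α = Δx/Fx = (-5011/6724) / (-25055/6724) = 1/5
check: Δy/Fy = (35101/33620) / (35101/6724) = 1/5 ✓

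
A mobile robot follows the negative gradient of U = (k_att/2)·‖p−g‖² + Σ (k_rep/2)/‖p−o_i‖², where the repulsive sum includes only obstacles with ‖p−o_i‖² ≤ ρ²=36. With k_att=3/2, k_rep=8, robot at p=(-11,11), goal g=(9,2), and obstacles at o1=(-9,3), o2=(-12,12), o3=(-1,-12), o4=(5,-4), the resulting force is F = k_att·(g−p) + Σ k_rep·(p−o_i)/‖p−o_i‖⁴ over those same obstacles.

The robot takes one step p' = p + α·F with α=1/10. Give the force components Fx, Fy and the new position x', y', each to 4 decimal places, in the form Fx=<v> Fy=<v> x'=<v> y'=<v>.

Fx=32.0000 Fy=-15.5000 x'=-7.8000 y'=9.4500

F_att = 3/2·(g−p) = 3/2·(20,-9) = (30.0000,-13.5000)
o1: d²=68 > ρ²=36 → inactive
o2: d²=2 ≤ ρ²=36; F_rep = 8·(1,-1)/2² = (2.0000,-2.0000)
o3: d²=629 > ρ²=36 → inactive
o4: d²=481 > ρ²=36 → inactive
F = F_att + ΣF_rep = (32.0000,-15.5000)
p' = p + 1/10·F = (-7.8000,9.4500)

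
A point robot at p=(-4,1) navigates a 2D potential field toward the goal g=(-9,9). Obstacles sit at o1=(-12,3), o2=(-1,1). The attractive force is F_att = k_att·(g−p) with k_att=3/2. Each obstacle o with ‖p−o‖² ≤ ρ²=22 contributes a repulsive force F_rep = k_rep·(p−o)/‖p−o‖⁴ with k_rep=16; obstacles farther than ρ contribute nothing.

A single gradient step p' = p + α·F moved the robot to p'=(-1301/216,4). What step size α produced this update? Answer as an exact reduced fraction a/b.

F_att = 3/2·(g−p) = 3/2·(-5,8) = (-7.5000,12.0000)
o1: d²=68 > ρ²=22 → inactive
o2: d²=9 ≤ ρ²=22; F_rep = 16·(-3,0)/9² = (-0.5926,0.0000)
F = F_att + ΣF_rep = (-8.0926,12.0000)
Δp = p'−p = (-2.0231,3.0000); α = Δx/Fx = (-437/216) / (-437/54) = 1/4
check: Δy/Fy = (3) / (12) = 1/4 ✓

α = 1/4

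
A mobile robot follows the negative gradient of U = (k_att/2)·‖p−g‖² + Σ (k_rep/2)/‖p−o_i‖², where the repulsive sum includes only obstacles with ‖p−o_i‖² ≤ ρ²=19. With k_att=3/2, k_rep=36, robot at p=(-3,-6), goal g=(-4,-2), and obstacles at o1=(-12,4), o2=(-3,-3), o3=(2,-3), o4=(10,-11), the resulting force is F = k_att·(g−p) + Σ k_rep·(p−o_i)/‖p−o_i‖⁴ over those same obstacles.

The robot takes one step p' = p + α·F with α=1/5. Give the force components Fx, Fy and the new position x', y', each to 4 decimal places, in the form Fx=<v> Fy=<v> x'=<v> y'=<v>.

Fx=-1.5000 Fy=4.6667 x'=-3.3000 y'=-5.0667

F_att = 3/2·(g−p) = 3/2·(-1,4) = (-1.5000,6.0000)
o1: d²=181 > ρ²=19 → inactive
o2: d²=9 ≤ ρ²=19; F_rep = 36·(0,-3)/9² = (0.0000,-1.3333)
o3: d²=34 > ρ²=19 → inactive
o4: d²=194 > ρ²=19 → inactive
F = F_att + ΣF_rep = (-1.5000,4.6667)
p' = p + 1/5·F = (-3.3000,-5.0667)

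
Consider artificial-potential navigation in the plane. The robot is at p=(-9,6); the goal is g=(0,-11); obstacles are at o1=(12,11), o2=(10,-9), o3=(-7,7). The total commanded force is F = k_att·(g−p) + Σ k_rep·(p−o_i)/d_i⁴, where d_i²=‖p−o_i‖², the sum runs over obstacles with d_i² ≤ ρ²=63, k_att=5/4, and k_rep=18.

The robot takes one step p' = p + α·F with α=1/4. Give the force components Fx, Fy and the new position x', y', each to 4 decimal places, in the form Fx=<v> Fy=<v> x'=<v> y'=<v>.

Fx=9.8100 Fy=-21.9700 x'=-6.5475 y'=0.5075

F_att = 5/4·(g−p) = 5/4·(9,-17) = (11.2500,-21.2500)
o1: d²=466 > ρ²=63 → inactive
o2: d²=586 > ρ²=63 → inactive
o3: d²=5 ≤ ρ²=63; F_rep = 18·(-2,-1)/5² = (-1.4400,-0.7200)
F = F_att + ΣF_rep = (9.8100,-21.9700)
p' = p + 1/4·F = (-6.5475,0.5075)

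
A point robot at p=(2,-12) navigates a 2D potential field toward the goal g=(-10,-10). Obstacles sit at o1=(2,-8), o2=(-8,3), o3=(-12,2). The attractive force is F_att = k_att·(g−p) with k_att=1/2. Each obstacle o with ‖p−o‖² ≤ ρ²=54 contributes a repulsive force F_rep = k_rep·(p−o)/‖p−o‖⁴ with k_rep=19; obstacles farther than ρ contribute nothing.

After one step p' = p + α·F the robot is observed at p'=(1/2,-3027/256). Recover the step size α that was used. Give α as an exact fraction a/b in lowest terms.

F_att = 1/2·(g−p) = 1/2·(-12,2) = (-6.0000,1.0000)
o1: d²=16 ≤ ρ²=54; F_rep = 19·(0,-4)/16² = (0.0000,-0.2969)
o2: d²=325 > ρ²=54 → inactive
o3: d²=392 > ρ²=54 → inactive
F = F_att + ΣF_rep = (-6.0000,0.7031)
Δp = p'−p = (-1.5000,0.1758); α = Δx/Fx = (-3/2) / (-6) = 1/4
check: Δy/Fy = (45/256) / (45/64) = 1/4 ✓

α = 1/4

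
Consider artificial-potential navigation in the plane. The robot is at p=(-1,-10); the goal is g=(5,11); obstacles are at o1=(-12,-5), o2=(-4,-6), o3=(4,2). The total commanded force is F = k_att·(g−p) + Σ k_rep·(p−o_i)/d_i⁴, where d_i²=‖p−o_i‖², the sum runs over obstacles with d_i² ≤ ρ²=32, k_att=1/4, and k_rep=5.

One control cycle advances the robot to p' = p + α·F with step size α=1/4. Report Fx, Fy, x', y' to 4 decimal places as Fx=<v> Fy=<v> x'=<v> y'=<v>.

Fx=1.5240 Fy=5.2180 x'=-0.6190 y'=-8.6955

F_att = 1/4·(g−p) = 1/4·(6,21) = (1.5000,5.2500)
o1: d²=146 > ρ²=32 → inactive
o2: d²=25 ≤ ρ²=32; F_rep = 5·(3,-4)/25² = (0.0240,-0.0320)
o3: d²=169 > ρ²=32 → inactive
F = F_att + ΣF_rep = (1.5240,5.2180)
p' = p + 1/4·F = (-0.6190,-8.6955)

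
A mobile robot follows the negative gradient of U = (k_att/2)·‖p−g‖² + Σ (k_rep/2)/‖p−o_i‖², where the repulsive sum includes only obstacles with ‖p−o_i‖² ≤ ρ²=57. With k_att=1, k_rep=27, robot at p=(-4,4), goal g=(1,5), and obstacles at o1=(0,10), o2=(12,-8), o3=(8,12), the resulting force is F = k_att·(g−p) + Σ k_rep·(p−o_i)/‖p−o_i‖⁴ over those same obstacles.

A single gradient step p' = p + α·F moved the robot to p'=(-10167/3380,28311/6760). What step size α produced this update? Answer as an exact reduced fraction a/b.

α = 1/5

F_att = 1·(g−p) = 1·(5,1) = (5.0000,1.0000)
o1: d²=52 ≤ ρ²=57; F_rep = 27·(-4,-6)/52² = (-0.0399,-0.0599)
o2: d²=400 > ρ²=57 → inactive
o3: d²=208 > ρ²=57 → inactive
F = F_att + ΣF_rep = (4.9601,0.9401)
Δp = p'−p = (0.9920,0.1880); α = Δx/Fx = (3353/3380) / (3353/676) = 1/5
check: Δy/Fy = (1271/6760) / (1271/1352) = 1/5 ✓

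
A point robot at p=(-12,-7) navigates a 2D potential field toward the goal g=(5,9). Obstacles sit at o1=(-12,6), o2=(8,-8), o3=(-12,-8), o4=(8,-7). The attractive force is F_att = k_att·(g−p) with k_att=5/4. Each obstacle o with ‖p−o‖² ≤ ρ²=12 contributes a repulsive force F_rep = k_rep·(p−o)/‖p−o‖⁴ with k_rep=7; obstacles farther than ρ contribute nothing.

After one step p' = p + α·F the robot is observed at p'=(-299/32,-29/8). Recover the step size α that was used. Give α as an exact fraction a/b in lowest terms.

α = 1/8

F_att = 5/4·(g−p) = 5/4·(17,16) = (21.2500,20.0000)
o1: d²=169 > ρ²=12 → inactive
o2: d²=401 > ρ²=12 → inactive
o3: d²=1 ≤ ρ²=12; F_rep = 7·(0,1)/1² = (0.0000,7.0000)
o4: d²=400 > ρ²=12 → inactive
F = F_att + ΣF_rep = (21.2500,27.0000)
Δp = p'−p = (2.6562,3.3750); α = Δx/Fx = (85/32) / (85/4) = 1/8
check: Δy/Fy = (27/8) / (27) = 1/8 ✓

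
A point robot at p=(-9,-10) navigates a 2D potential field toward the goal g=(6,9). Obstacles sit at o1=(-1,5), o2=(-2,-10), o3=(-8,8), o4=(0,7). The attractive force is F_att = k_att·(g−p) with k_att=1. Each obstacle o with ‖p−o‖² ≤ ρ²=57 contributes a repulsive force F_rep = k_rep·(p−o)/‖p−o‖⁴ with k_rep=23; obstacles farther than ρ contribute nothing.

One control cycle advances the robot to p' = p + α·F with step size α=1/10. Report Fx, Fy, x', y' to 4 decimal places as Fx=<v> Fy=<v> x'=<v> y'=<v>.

Fx=14.9329 Fy=19.0000 x'=-7.5067 y'=-8.1000

F_att = 1·(g−p) = 1·(15,19) = (15.0000,19.0000)
o1: d²=289 > ρ²=57 → inactive
o2: d²=49 ≤ ρ²=57; F_rep = 23·(-7,0)/49² = (-0.0671,0.0000)
o3: d²=325 > ρ²=57 → inactive
o4: d²=370 > ρ²=57 → inactive
F = F_att + ΣF_rep = (14.9329,19.0000)
p' = p + 1/10·F = (-7.5067,-8.1000)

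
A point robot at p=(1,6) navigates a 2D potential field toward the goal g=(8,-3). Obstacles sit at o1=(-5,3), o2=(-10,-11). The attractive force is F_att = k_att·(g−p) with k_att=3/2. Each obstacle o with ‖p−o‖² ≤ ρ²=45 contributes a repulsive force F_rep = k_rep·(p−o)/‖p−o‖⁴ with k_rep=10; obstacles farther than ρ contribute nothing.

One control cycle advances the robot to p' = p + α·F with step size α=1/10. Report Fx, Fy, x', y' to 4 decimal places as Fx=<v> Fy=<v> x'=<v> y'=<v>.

Fx=10.5296 Fy=-13.4852 x'=2.0530 y'=4.6515

F_att = 3/2·(g−p) = 3/2·(7,-9) = (10.5000,-13.5000)
o1: d²=45 ≤ ρ²=45; F_rep = 10·(6,3)/45² = (0.0296,0.0148)
o2: d²=410 > ρ²=45 → inactive
F = F_att + ΣF_rep = (10.5296,-13.4852)
p' = p + 1/10·F = (2.0530,4.6515)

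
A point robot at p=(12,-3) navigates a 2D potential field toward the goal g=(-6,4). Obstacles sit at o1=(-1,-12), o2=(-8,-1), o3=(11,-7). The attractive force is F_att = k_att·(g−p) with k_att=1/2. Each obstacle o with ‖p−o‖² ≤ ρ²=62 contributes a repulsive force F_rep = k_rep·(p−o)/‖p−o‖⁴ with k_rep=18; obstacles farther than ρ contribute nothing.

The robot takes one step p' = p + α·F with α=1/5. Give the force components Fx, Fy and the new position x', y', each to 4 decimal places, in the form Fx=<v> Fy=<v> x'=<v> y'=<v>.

Fx=-8.9377 Fy=3.7491 x'=10.2125 y'=-2.2502

F_att = 1/2·(g−p) = 1/2·(-18,7) = (-9.0000,3.5000)
o1: d²=250 > ρ²=62 → inactive
o2: d²=404 > ρ²=62 → inactive
o3: d²=17 ≤ ρ²=62; F_rep = 18·(1,4)/17² = (0.0623,0.2491)
F = F_att + ΣF_rep = (-8.9377,3.7491)
p' = p + 1/5·F = (10.2125,-2.2502)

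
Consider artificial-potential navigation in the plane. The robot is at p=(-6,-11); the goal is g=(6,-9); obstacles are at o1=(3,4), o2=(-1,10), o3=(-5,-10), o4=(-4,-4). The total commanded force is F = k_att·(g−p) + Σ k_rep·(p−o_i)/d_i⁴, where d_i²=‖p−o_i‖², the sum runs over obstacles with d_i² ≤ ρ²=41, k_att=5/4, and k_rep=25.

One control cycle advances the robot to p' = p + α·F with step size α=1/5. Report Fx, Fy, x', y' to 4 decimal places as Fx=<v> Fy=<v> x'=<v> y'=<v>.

F_att = 5/4·(g−p) = 5/4·(12,2) = (15.0000,2.5000)
o1: d²=306 > ρ²=41 → inactive
o2: d²=466 > ρ²=41 → inactive
o3: d²=2 ≤ ρ²=41; F_rep = 25·(-1,-1)/2² = (-6.2500,-6.2500)
o4: d²=53 > ρ²=41 → inactive
F = F_att + ΣF_rep = (8.7500,-3.7500)
p' = p + 1/5·F = (-4.2500,-11.7500)

Fx=8.7500 Fy=-3.7500 x'=-4.2500 y'=-11.7500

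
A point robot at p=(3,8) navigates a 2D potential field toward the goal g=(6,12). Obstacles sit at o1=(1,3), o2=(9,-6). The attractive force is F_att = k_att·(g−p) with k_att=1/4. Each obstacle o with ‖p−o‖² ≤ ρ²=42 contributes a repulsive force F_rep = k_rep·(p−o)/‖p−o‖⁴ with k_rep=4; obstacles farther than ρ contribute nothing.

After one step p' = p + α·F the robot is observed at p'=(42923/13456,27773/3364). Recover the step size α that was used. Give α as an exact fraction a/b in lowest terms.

F_att = 1/4·(g−p) = 1/4·(3,4) = (0.7500,1.0000)
o1: d²=29 ≤ ρ²=42; F_rep = 4·(2,5)/29² = (0.0095,0.0238)
o2: d²=232 > ρ²=42 → inactive
F = F_att + ΣF_rep = (0.7595,1.0238)
Δp = p'−p = (0.1899,0.2559); α = Δx/Fx = (2555/13456) / (2555/3364) = 1/4
check: Δy/Fy = (861/3364) / (861/841) = 1/4 ✓

α = 1/4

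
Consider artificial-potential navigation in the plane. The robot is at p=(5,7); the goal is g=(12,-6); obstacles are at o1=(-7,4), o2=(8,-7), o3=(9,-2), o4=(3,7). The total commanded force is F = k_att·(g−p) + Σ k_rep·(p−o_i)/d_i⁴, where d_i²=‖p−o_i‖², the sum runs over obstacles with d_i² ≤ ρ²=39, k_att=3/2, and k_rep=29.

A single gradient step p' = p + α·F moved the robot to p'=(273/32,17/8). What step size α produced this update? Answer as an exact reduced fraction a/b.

α = 1/4

F_att = 3/2·(g−p) = 3/2·(7,-13) = (10.5000,-19.5000)
o1: d²=153 > ρ²=39 → inactive
o2: d²=205 > ρ²=39 → inactive
o3: d²=97 > ρ²=39 → inactive
o4: d²=4 ≤ ρ²=39; F_rep = 29·(2,0)/4² = (3.6250,0.0000)
F = F_att + ΣF_rep = (14.1250,-19.5000)
Δp = p'−p = (3.5312,-4.8750); α = Δx/Fx = (113/32) / (113/8) = 1/4
check: Δy/Fy = (-39/8) / (-39/2) = 1/4 ✓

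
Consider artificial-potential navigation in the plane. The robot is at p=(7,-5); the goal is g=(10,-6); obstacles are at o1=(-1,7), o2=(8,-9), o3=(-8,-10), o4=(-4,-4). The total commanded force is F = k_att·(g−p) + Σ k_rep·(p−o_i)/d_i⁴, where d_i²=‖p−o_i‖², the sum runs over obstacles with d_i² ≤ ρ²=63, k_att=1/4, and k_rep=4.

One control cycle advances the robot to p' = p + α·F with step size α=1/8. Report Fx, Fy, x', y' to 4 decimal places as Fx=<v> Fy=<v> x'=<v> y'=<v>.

Fx=0.7362 Fy=-0.1946 x'=7.0920 y'=-5.0243

F_att = 1/4·(g−p) = 1/4·(3,-1) = (0.7500,-0.2500)
o1: d²=208 > ρ²=63 → inactive
o2: d²=17 ≤ ρ²=63; F_rep = 4·(-1,4)/17² = (-0.0138,0.0554)
o3: d²=250 > ρ²=63 → inactive
o4: d²=122 > ρ²=63 → inactive
F = F_att + ΣF_rep = (0.7362,-0.1946)
p' = p + 1/8·F = (7.0920,-5.0243)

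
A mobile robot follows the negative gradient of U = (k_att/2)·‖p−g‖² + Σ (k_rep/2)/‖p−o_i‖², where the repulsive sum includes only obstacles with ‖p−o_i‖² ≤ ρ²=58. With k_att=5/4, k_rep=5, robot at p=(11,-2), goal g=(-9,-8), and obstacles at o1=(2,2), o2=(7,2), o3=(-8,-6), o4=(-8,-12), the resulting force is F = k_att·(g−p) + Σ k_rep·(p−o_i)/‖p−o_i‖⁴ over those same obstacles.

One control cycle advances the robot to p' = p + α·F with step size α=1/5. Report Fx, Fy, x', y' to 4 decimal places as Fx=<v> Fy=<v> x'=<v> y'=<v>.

Fx=-24.9805 Fy=-7.5195 x'=6.0039 y'=-3.5039

F_att = 5/4·(g−p) = 5/4·(-20,-6) = (-25.0000,-7.5000)
o1: d²=97 > ρ²=58 → inactive
o2: d²=32 ≤ ρ²=58; F_rep = 5·(4,-4)/32² = (0.0195,-0.0195)
o3: d²=377 > ρ²=58 → inactive
o4: d²=461 > ρ²=58 → inactive
F = F_att + ΣF_rep = (-24.9805,-7.5195)
p' = p + 1/5·F = (6.0039,-3.5039)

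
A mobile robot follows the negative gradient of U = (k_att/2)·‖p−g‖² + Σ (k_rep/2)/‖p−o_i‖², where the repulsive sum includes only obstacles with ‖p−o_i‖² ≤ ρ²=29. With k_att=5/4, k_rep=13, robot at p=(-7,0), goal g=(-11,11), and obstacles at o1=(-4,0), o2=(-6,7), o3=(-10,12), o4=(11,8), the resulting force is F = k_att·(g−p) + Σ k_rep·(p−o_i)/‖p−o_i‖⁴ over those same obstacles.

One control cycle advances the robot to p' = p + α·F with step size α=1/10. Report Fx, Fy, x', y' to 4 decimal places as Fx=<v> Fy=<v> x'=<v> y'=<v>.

Fx=-5.4815 Fy=13.7500 x'=-7.5481 y'=1.3750

F_att = 5/4·(g−p) = 5/4·(-4,11) = (-5.0000,13.7500)
o1: d²=9 ≤ ρ²=29; F_rep = 13·(-3,0)/9² = (-0.4815,0.0000)
o2: d²=50 > ρ²=29 → inactive
o3: d²=153 > ρ²=29 → inactive
o4: d²=388 > ρ²=29 → inactive
F = F_att + ΣF_rep = (-5.4815,13.7500)
p' = p + 1/10·F = (-7.5481,1.3750)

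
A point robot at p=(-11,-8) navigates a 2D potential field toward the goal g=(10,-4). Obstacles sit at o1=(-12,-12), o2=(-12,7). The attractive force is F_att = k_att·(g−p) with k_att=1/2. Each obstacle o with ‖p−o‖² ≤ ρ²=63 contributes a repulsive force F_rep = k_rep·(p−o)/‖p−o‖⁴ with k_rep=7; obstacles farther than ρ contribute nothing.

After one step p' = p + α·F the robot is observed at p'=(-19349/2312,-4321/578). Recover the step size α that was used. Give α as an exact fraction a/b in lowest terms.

α = 1/4

F_att = 1/2·(g−p) = 1/2·(21,4) = (10.5000,2.0000)
o1: d²=17 ≤ ρ²=63; F_rep = 7·(1,4)/17² = (0.0242,0.0969)
o2: d²=226 > ρ²=63 → inactive
F = F_att + ΣF_rep = (10.5242,2.0969)
Δp = p'−p = (2.6311,0.5242); α = Δx/Fx = (6083/2312) / (6083/578) = 1/4
check: Δy/Fy = (303/578) / (606/289) = 1/4 ✓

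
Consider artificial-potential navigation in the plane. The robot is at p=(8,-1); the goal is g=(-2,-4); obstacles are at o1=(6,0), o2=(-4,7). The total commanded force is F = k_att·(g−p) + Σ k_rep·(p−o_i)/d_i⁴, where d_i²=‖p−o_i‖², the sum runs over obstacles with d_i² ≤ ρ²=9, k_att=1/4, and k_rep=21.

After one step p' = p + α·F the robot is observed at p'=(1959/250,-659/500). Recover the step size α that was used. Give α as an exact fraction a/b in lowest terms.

α = 1/5

F_att = 1/4·(g−p) = 1/4·(-10,-3) = (-2.5000,-0.7500)
o1: d²=5 ≤ ρ²=9; F_rep = 21·(2,-1)/5² = (1.6800,-0.8400)
o2: d²=208 > ρ²=9 → inactive
F = F_att + ΣF_rep = (-0.8200,-1.5900)
Δp = p'−p = (-0.1640,-0.3180); α = Δx/Fx = (-41/250) / (-41/50) = 1/5
check: Δy/Fy = (-159/500) / (-159/100) = 1/5 ✓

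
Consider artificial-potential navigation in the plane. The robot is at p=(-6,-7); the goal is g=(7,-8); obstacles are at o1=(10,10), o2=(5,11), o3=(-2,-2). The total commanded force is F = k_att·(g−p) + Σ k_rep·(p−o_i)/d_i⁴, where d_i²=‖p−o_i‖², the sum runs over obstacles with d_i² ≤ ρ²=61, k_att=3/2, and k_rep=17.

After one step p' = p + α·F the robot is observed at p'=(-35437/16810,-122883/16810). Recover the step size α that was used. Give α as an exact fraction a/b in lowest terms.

F_att = 3/2·(g−p) = 3/2·(13,-1) = (19.5000,-1.5000)
o1: d²=545 > ρ²=61 → inactive
o2: d²=445 > ρ²=61 → inactive
o3: d²=41 ≤ ρ²=61; F_rep = 17·(-4,-5)/41² = (-0.0405,-0.0506)
F = F_att + ΣF_rep = (19.4595,-1.5506)
Δp = p'−p = (3.8919,-0.3101); α = Δx/Fx = (65423/16810) / (65423/3362) = 1/5
check: Δy/Fy = (-5213/16810) / (-5213/3362) = 1/5 ✓

α = 1/5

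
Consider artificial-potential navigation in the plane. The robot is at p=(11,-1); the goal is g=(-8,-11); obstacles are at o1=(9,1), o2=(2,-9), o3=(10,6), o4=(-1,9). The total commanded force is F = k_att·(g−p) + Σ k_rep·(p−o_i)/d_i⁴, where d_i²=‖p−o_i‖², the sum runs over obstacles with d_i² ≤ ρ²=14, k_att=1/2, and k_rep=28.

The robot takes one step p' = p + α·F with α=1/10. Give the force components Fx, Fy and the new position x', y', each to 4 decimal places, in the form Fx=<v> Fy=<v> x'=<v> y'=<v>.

Fx=-8.6250 Fy=-5.8750 x'=10.1375 y'=-1.5875

F_att = 1/2·(g−p) = 1/2·(-19,-10) = (-9.5000,-5.0000)
o1: d²=8 ≤ ρ²=14; F_rep = 28·(2,-2)/8² = (0.8750,-0.8750)
o2: d²=145 > ρ²=14 → inactive
o3: d²=50 > ρ²=14 → inactive
o4: d²=244 > ρ²=14 → inactive
F = F_att + ΣF_rep = (-8.6250,-5.8750)
p' = p + 1/10·F = (10.1375,-1.5875)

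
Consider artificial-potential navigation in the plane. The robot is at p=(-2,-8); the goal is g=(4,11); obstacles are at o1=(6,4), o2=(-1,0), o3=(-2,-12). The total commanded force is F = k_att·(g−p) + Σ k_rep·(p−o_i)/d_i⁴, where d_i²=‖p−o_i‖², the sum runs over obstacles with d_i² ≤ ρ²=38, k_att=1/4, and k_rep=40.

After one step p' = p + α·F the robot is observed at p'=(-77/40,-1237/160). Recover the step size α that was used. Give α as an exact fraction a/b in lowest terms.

α = 1/20

F_att = 1/4·(g−p) = 1/4·(6,19) = (1.5000,4.7500)
o1: d²=208 > ρ²=38 → inactive
o2: d²=65 > ρ²=38 → inactive
o3: d²=16 ≤ ρ²=38; F_rep = 40·(0,4)/16² = (0.0000,0.6250)
F = F_att + ΣF_rep = (1.5000,5.3750)
Δp = p'−p = (0.0750,0.2687); α = Δx/Fx = (3/40) / (3/2) = 1/20
check: Δy/Fy = (43/160) / (43/8) = 1/20 ✓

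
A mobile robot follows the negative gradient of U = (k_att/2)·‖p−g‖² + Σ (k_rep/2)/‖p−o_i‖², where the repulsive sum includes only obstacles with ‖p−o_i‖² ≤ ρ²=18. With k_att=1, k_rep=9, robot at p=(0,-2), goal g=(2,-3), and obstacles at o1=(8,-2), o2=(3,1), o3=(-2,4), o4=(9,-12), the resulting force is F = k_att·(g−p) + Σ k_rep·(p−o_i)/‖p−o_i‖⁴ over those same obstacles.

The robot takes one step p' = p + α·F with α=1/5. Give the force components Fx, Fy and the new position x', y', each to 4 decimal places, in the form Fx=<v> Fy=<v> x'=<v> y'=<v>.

Fx=1.9167 Fy=-1.0833 x'=0.3833 y'=-2.2167

F_att = 1·(g−p) = 1·(2,-1) = (2.0000,-1.0000)
o1: d²=64 > ρ²=18 → inactive
o2: d²=18 ≤ ρ²=18; F_rep = 9·(-3,-3)/18² = (-0.0833,-0.0833)
o3: d²=40 > ρ²=18 → inactive
o4: d²=181 > ρ²=18 → inactive
F = F_att + ΣF_rep = (1.9167,-1.0833)
p' = p + 1/5·F = (0.3833,-2.2167)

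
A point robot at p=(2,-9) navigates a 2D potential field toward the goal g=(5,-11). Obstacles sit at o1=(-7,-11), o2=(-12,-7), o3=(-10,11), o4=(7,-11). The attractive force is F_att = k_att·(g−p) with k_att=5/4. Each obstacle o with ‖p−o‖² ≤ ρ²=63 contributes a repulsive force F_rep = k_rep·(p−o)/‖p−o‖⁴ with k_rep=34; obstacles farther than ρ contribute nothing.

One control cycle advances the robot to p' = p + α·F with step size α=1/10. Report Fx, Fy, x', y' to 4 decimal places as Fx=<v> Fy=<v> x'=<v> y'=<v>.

F_att = 5/4·(g−p) = 5/4·(3,-2) = (3.7500,-2.5000)
o1: d²=85 > ρ²=63 → inactive
o2: d²=200 > ρ²=63 → inactive
o3: d²=544 > ρ²=63 → inactive
o4: d²=29 ≤ ρ²=63; F_rep = 34·(-5,2)/29² = (-0.2021,0.0809)
F = F_att + ΣF_rep = (3.5479,-2.4191)
p' = p + 1/10·F = (2.3548,-9.2419)

Fx=3.5479 Fy=-2.4191 x'=2.3548 y'=-9.2419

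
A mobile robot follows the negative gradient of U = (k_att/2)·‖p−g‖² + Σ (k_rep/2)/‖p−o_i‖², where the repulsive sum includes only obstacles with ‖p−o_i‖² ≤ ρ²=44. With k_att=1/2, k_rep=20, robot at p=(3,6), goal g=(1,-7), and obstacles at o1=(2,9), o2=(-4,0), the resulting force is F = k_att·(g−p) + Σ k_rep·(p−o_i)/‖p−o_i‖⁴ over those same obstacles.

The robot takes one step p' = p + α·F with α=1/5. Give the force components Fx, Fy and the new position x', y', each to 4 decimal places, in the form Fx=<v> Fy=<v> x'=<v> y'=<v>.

F_att = 1/2·(g−p) = 1/2·(-2,-13) = (-1.0000,-6.5000)
o1: d²=10 ≤ ρ²=44; F_rep = 20·(1,-3)/10² = (0.2000,-0.6000)
o2: d²=85 > ρ²=44 → inactive
F = F_att + ΣF_rep = (-0.8000,-7.1000)
p' = p + 1/5·F = (2.8400,4.5800)

Fx=-0.8000 Fy=-7.1000 x'=2.8400 y'=4.5800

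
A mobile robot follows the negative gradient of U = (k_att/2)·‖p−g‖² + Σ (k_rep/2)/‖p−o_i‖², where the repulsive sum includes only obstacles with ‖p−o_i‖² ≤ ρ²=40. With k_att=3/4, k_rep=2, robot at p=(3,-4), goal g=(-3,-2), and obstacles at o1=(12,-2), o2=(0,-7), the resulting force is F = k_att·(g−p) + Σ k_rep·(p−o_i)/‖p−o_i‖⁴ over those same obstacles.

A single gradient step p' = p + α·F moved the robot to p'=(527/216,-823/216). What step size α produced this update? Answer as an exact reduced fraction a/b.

α = 1/8

F_att = 3/4·(g−p) = 3/4·(-6,2) = (-4.5000,1.5000)
o1: d²=85 > ρ²=40 → inactive
o2: d²=18 ≤ ρ²=40; F_rep = 2·(3,3)/18² = (0.0185,0.0185)
F = F_att + ΣF_rep = (-4.4815,1.5185)
Δp = p'−p = (-0.5602,0.1898); α = Δx/Fx = (-121/216) / (-121/27) = 1/8
check: Δy/Fy = (41/216) / (41/27) = 1/8 ✓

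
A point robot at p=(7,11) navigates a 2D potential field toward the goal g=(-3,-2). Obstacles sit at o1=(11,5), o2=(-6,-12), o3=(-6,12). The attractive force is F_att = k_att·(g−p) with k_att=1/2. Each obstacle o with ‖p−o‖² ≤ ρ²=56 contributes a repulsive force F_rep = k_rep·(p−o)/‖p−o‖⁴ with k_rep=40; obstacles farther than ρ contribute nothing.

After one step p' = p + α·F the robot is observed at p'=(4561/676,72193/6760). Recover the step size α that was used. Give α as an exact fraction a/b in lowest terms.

F_att = 1/2·(g−p) = 1/2·(-10,-13) = (-5.0000,-6.5000)
o1: d²=52 ≤ ρ²=56; F_rep = 40·(-4,6)/52² = (-0.0592,0.0888)
o2: d²=698 > ρ²=56 → inactive
o3: d²=170 > ρ²=56 → inactive
F = F_att + ΣF_rep = (-5.0592,-6.4112)
Δp = p'−p = (-0.2530,-0.3206); α = Δx/Fx = (-171/676) / (-855/169) = 1/20
check: Δy/Fy = (-2167/6760) / (-2167/338) = 1/20 ✓

α = 1/20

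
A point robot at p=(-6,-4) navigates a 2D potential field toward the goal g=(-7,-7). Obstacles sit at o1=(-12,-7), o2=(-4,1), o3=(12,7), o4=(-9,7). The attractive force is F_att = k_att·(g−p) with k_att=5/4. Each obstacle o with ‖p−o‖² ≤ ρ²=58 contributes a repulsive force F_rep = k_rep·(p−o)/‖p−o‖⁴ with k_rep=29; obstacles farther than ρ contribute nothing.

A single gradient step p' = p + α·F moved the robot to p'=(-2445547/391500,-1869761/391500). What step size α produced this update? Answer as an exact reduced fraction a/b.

F_att = 5/4·(g−p) = 5/4·(-1,-3) = (-1.2500,-3.7500)
o1: d²=45 ≤ ρ²=58; F_rep = 29·(6,3)/45² = (0.0859,0.0430)
o2: d²=29 ≤ ρ²=58; F_rep = 29·(-2,-5)/29² = (-0.0690,-0.1724)
o3: d²=445 > ρ²=58 → inactive
o4: d²=130 > ρ²=58 → inactive
F = F_att + ΣF_rep = (-1.2330,-3.8795)
Δp = p'−p = (-0.2466,-0.7759); α = Δx/Fx = (-96547/391500) / (-96547/78300) = 1/5
check: Δy/Fy = (-303761/391500) / (-303761/78300) = 1/5 ✓

α = 1/5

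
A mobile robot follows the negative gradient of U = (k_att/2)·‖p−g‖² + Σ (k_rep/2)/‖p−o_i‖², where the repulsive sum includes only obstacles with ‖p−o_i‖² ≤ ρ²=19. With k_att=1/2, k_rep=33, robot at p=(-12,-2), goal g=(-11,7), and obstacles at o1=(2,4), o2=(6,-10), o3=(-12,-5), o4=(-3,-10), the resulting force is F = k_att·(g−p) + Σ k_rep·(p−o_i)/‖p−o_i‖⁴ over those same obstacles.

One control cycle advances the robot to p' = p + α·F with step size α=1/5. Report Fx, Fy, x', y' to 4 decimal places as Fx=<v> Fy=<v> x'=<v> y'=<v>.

Fx=0.5000 Fy=5.7222 x'=-11.9000 y'=-0.8556

F_att = 1/2·(g−p) = 1/2·(1,9) = (0.5000,4.5000)
o1: d²=232 > ρ²=19 → inactive
o2: d²=388 > ρ²=19 → inactive
o3: d²=9 ≤ ρ²=19; F_rep = 33·(0,3)/9² = (0.0000,1.2222)
o4: d²=145 > ρ²=19 → inactive
F = F_att + ΣF_rep = (0.5000,5.7222)
p' = p + 1/5·F = (-11.9000,-0.8556)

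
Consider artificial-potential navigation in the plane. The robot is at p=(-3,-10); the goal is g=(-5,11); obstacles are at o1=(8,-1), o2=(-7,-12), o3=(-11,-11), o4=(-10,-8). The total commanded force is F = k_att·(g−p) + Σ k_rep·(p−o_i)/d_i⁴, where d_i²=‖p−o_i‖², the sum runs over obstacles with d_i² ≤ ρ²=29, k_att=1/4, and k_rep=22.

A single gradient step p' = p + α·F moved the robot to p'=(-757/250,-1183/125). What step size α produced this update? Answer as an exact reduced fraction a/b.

F_att = 1/4·(g−p) = 1/4·(-2,21) = (-0.5000,5.2500)
o1: d²=202 > ρ²=29 → inactive
o2: d²=20 ≤ ρ²=29; F_rep = 22·(4,2)/20² = (0.2200,0.1100)
o3: d²=65 > ρ²=29 → inactive
o4: d²=53 > ρ²=29 → inactive
F = F_att + ΣF_rep = (-0.2800,5.3600)
Δp = p'−p = (-0.0280,0.5360); α = Δx/Fx = (-7/250) / (-7/25) = 1/10
check: Δy/Fy = (67/125) / (134/25) = 1/10 ✓

α = 1/10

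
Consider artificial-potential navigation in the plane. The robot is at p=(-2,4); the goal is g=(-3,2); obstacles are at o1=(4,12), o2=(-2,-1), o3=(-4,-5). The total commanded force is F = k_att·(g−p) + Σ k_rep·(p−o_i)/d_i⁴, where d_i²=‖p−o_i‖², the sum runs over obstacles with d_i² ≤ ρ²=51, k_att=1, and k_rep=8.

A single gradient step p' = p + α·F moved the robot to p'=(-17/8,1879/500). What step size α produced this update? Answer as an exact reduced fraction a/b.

α = 1/8

F_att = 1·(g−p) = 1·(-1,-2) = (-1.0000,-2.0000)
o1: d²=100 > ρ²=51 → inactive
o2: d²=25 ≤ ρ²=51; F_rep = 8·(0,5)/25² = (0.0000,0.0640)
o3: d²=85 > ρ²=51 → inactive
F = F_att + ΣF_rep = (-1.0000,-1.9360)
Δp = p'−p = (-0.1250,-0.2420); α = Δx/Fx = (-1/8) / (-1) = 1/8
check: Δy/Fy = (-121/500) / (-242/125) = 1/8 ✓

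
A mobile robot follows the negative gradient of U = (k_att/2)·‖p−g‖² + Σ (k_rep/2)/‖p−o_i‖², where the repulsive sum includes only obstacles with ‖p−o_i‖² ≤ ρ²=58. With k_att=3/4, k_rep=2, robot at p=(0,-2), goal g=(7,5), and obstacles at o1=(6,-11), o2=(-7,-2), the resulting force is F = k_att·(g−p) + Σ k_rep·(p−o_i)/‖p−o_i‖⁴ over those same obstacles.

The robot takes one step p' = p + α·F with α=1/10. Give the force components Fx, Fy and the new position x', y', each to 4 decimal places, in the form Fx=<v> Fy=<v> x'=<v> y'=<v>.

Fx=5.2558 Fy=5.2500 x'=0.5256 y'=-1.4750

F_att = 3/4·(g−p) = 3/4·(7,7) = (5.2500,5.2500)
o1: d²=117 > ρ²=58 → inactive
o2: d²=49 ≤ ρ²=58; F_rep = 2·(7,0)/49² = (0.0058,0.0000)
F = F_att + ΣF_rep = (5.2558,5.2500)
p' = p + 1/10·F = (0.5256,-1.4750)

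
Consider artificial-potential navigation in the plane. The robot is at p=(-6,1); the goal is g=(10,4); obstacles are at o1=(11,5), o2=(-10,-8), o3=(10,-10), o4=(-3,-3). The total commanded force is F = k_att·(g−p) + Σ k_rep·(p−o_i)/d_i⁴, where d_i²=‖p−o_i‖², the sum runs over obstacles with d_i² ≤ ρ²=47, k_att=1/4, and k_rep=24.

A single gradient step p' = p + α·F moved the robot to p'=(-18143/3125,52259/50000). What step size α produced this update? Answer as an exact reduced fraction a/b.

F_att = 1/4·(g−p) = 1/4·(16,3) = (4.0000,0.7500)
o1: d²=305 > ρ²=47 → inactive
o2: d²=97 > ρ²=47 → inactive
o3: d²=377 > ρ²=47 → inactive
o4: d²=25 ≤ ρ²=47; F_rep = 24·(-3,4)/25² = (-0.1152,0.1536)
F = F_att + ΣF_rep = (3.8848,0.9036)
Δp = p'−p = (0.1942,0.0452); α = Δx/Fx = (607/3125) / (2428/625) = 1/20
check: Δy/Fy = (2259/50000) / (2259/2500) = 1/20 ✓

α = 1/20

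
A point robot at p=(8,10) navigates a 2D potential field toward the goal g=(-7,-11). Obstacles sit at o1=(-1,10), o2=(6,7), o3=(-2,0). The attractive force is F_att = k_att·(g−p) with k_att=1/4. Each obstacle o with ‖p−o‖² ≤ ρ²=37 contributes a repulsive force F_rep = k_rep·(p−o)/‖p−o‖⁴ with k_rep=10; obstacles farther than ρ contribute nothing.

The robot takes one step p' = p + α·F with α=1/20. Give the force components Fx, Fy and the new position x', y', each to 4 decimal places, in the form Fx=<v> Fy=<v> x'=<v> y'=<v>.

F_att = 1/4·(g−p) = 1/4·(-15,-21) = (-3.7500,-5.2500)
o1: d²=81 > ρ²=37 → inactive
o2: d²=13 ≤ ρ²=37; F_rep = 10·(2,3)/13² = (0.1183,0.1775)
o3: d²=200 > ρ²=37 → inactive
F = F_att + ΣF_rep = (-3.6317,-5.0725)
p' = p + 1/20·F = (7.8184,9.7464)

Fx=-3.6317 Fy=-5.0725 x'=7.8184 y'=9.7464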